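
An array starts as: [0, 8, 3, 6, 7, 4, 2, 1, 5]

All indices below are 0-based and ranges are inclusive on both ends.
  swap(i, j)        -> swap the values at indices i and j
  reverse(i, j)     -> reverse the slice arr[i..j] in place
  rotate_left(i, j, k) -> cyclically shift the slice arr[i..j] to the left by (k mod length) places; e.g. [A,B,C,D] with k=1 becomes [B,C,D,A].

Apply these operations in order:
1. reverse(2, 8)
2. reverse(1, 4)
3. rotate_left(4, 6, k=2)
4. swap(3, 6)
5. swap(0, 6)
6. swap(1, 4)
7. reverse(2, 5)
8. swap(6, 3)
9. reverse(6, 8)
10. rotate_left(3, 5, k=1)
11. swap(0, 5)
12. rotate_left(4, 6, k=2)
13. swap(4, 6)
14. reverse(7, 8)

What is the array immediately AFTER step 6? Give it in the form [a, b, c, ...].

After 1 (reverse(2, 8)): [0, 8, 5, 1, 2, 4, 7, 6, 3]
After 2 (reverse(1, 4)): [0, 2, 1, 5, 8, 4, 7, 6, 3]
After 3 (rotate_left(4, 6, k=2)): [0, 2, 1, 5, 7, 8, 4, 6, 3]
After 4 (swap(3, 6)): [0, 2, 1, 4, 7, 8, 5, 6, 3]
After 5 (swap(0, 6)): [5, 2, 1, 4, 7, 8, 0, 6, 3]
After 6 (swap(1, 4)): [5, 7, 1, 4, 2, 8, 0, 6, 3]

Answer: [5, 7, 1, 4, 2, 8, 0, 6, 3]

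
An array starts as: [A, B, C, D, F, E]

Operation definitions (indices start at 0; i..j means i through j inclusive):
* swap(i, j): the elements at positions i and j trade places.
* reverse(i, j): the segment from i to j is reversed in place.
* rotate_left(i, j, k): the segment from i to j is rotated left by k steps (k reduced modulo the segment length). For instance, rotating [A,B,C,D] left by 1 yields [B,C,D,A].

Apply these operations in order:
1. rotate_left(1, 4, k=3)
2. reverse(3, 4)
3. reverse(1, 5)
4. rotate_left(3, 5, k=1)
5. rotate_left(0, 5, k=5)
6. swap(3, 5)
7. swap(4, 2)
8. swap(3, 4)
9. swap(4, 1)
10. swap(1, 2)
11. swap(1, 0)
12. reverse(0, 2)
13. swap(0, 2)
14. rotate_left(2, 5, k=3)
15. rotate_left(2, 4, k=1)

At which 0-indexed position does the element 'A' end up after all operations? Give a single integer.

Answer: 5

Derivation:
After 1 (rotate_left(1, 4, k=3)): [A, F, B, C, D, E]
After 2 (reverse(3, 4)): [A, F, B, D, C, E]
After 3 (reverse(1, 5)): [A, E, C, D, B, F]
After 4 (rotate_left(3, 5, k=1)): [A, E, C, B, F, D]
After 5 (rotate_left(0, 5, k=5)): [D, A, E, C, B, F]
After 6 (swap(3, 5)): [D, A, E, F, B, C]
After 7 (swap(4, 2)): [D, A, B, F, E, C]
After 8 (swap(3, 4)): [D, A, B, E, F, C]
After 9 (swap(4, 1)): [D, F, B, E, A, C]
After 10 (swap(1, 2)): [D, B, F, E, A, C]
After 11 (swap(1, 0)): [B, D, F, E, A, C]
After 12 (reverse(0, 2)): [F, D, B, E, A, C]
After 13 (swap(0, 2)): [B, D, F, E, A, C]
After 14 (rotate_left(2, 5, k=3)): [B, D, C, F, E, A]
After 15 (rotate_left(2, 4, k=1)): [B, D, F, E, C, A]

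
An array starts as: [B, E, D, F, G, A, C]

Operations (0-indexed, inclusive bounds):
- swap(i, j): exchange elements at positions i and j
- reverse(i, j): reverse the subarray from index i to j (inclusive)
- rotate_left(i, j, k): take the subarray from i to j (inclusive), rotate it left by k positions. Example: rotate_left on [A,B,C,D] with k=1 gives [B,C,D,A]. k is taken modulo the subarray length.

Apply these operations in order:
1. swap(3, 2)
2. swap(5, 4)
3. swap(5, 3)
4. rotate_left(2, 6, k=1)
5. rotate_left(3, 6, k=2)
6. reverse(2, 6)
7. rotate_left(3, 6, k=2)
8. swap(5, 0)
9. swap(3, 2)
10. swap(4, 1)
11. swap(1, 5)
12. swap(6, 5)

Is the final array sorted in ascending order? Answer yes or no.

After 1 (swap(3, 2)): [B, E, F, D, G, A, C]
After 2 (swap(5, 4)): [B, E, F, D, A, G, C]
After 3 (swap(5, 3)): [B, E, F, G, A, D, C]
After 4 (rotate_left(2, 6, k=1)): [B, E, G, A, D, C, F]
After 5 (rotate_left(3, 6, k=2)): [B, E, G, C, F, A, D]
After 6 (reverse(2, 6)): [B, E, D, A, F, C, G]
After 7 (rotate_left(3, 6, k=2)): [B, E, D, C, G, A, F]
After 8 (swap(5, 0)): [A, E, D, C, G, B, F]
After 9 (swap(3, 2)): [A, E, C, D, G, B, F]
After 10 (swap(4, 1)): [A, G, C, D, E, B, F]
After 11 (swap(1, 5)): [A, B, C, D, E, G, F]
After 12 (swap(6, 5)): [A, B, C, D, E, F, G]

Answer: yes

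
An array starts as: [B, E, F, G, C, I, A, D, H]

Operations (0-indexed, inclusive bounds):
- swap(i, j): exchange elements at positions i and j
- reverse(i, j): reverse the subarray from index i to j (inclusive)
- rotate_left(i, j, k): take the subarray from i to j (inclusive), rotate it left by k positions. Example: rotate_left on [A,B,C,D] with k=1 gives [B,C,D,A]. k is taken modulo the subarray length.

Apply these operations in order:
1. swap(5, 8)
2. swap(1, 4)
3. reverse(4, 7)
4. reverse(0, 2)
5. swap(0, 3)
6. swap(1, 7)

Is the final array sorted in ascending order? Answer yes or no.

Answer: no

Derivation:
After 1 (swap(5, 8)): [B, E, F, G, C, H, A, D, I]
After 2 (swap(1, 4)): [B, C, F, G, E, H, A, D, I]
After 3 (reverse(4, 7)): [B, C, F, G, D, A, H, E, I]
After 4 (reverse(0, 2)): [F, C, B, G, D, A, H, E, I]
After 5 (swap(0, 3)): [G, C, B, F, D, A, H, E, I]
After 6 (swap(1, 7)): [G, E, B, F, D, A, H, C, I]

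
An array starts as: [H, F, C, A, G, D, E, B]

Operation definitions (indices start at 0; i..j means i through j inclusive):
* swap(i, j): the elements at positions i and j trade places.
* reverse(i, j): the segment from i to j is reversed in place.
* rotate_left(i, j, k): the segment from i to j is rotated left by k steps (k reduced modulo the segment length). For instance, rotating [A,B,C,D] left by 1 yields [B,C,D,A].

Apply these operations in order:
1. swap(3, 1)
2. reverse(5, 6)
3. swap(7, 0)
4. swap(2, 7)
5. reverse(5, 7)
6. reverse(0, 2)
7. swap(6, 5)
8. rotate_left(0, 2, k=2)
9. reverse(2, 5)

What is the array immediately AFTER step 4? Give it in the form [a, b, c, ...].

Answer: [B, A, H, F, G, E, D, C]

Derivation:
After 1 (swap(3, 1)): [H, A, C, F, G, D, E, B]
After 2 (reverse(5, 6)): [H, A, C, F, G, E, D, B]
After 3 (swap(7, 0)): [B, A, C, F, G, E, D, H]
After 4 (swap(2, 7)): [B, A, H, F, G, E, D, C]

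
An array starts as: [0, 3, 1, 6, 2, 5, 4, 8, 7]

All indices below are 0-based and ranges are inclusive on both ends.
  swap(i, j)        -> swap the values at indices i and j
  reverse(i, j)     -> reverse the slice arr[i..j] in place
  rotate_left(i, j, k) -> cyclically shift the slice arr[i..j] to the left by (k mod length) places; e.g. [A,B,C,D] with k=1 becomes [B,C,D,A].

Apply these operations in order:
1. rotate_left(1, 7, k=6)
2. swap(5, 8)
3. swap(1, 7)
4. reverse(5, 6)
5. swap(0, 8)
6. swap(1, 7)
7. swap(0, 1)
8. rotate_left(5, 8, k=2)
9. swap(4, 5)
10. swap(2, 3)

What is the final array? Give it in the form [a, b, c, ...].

After 1 (rotate_left(1, 7, k=6)): [0, 8, 3, 1, 6, 2, 5, 4, 7]
After 2 (swap(5, 8)): [0, 8, 3, 1, 6, 7, 5, 4, 2]
After 3 (swap(1, 7)): [0, 4, 3, 1, 6, 7, 5, 8, 2]
After 4 (reverse(5, 6)): [0, 4, 3, 1, 6, 5, 7, 8, 2]
After 5 (swap(0, 8)): [2, 4, 3, 1, 6, 5, 7, 8, 0]
After 6 (swap(1, 7)): [2, 8, 3, 1, 6, 5, 7, 4, 0]
After 7 (swap(0, 1)): [8, 2, 3, 1, 6, 5, 7, 4, 0]
After 8 (rotate_left(5, 8, k=2)): [8, 2, 3, 1, 6, 4, 0, 5, 7]
After 9 (swap(4, 5)): [8, 2, 3, 1, 4, 6, 0, 5, 7]
After 10 (swap(2, 3)): [8, 2, 1, 3, 4, 6, 0, 5, 7]

Answer: [8, 2, 1, 3, 4, 6, 0, 5, 7]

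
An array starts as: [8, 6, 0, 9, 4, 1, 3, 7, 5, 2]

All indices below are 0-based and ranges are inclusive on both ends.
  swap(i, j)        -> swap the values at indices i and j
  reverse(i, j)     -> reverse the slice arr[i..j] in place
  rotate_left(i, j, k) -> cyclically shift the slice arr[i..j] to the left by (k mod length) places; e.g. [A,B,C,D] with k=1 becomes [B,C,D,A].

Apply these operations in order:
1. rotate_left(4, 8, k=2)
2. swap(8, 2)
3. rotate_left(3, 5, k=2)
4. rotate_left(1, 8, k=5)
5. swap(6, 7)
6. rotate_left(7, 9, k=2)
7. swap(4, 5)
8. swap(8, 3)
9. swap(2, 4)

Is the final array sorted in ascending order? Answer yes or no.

After 1 (rotate_left(4, 8, k=2)): [8, 6, 0, 9, 3, 7, 5, 4, 1, 2]
After 2 (swap(8, 2)): [8, 6, 1, 9, 3, 7, 5, 4, 0, 2]
After 3 (rotate_left(3, 5, k=2)): [8, 6, 1, 7, 9, 3, 5, 4, 0, 2]
After 4 (rotate_left(1, 8, k=5)): [8, 5, 4, 0, 6, 1, 7, 9, 3, 2]
After 5 (swap(6, 7)): [8, 5, 4, 0, 6, 1, 9, 7, 3, 2]
After 6 (rotate_left(7, 9, k=2)): [8, 5, 4, 0, 6, 1, 9, 2, 7, 3]
After 7 (swap(4, 5)): [8, 5, 4, 0, 1, 6, 9, 2, 7, 3]
After 8 (swap(8, 3)): [8, 5, 4, 7, 1, 6, 9, 2, 0, 3]
After 9 (swap(2, 4)): [8, 5, 1, 7, 4, 6, 9, 2, 0, 3]

Answer: no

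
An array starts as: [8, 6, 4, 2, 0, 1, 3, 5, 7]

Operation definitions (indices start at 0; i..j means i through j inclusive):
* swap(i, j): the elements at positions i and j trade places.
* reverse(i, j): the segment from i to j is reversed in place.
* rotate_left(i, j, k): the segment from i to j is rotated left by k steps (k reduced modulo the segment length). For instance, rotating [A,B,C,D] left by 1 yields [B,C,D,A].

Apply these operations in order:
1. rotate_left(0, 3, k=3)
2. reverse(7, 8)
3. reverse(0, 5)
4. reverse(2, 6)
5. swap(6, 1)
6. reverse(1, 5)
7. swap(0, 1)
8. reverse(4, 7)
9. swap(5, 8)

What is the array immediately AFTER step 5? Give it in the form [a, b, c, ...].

After 1 (rotate_left(0, 3, k=3)): [2, 8, 6, 4, 0, 1, 3, 5, 7]
After 2 (reverse(7, 8)): [2, 8, 6, 4, 0, 1, 3, 7, 5]
After 3 (reverse(0, 5)): [1, 0, 4, 6, 8, 2, 3, 7, 5]
After 4 (reverse(2, 6)): [1, 0, 3, 2, 8, 6, 4, 7, 5]
After 5 (swap(6, 1)): [1, 4, 3, 2, 8, 6, 0, 7, 5]

Answer: [1, 4, 3, 2, 8, 6, 0, 7, 5]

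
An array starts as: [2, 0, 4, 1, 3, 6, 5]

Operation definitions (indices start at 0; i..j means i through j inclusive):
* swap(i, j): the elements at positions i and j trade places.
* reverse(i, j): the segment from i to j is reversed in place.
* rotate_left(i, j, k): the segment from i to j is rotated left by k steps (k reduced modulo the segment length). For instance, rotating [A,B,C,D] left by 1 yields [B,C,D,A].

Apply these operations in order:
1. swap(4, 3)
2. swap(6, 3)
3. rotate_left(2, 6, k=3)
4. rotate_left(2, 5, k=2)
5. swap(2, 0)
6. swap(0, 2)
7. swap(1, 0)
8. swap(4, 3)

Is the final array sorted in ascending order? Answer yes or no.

After 1 (swap(4, 3)): [2, 0, 4, 3, 1, 6, 5]
After 2 (swap(6, 3)): [2, 0, 4, 5, 1, 6, 3]
After 3 (rotate_left(2, 6, k=3)): [2, 0, 6, 3, 4, 5, 1]
After 4 (rotate_left(2, 5, k=2)): [2, 0, 4, 5, 6, 3, 1]
After 5 (swap(2, 0)): [4, 0, 2, 5, 6, 3, 1]
After 6 (swap(0, 2)): [2, 0, 4, 5, 6, 3, 1]
After 7 (swap(1, 0)): [0, 2, 4, 5, 6, 3, 1]
After 8 (swap(4, 3)): [0, 2, 4, 6, 5, 3, 1]

Answer: no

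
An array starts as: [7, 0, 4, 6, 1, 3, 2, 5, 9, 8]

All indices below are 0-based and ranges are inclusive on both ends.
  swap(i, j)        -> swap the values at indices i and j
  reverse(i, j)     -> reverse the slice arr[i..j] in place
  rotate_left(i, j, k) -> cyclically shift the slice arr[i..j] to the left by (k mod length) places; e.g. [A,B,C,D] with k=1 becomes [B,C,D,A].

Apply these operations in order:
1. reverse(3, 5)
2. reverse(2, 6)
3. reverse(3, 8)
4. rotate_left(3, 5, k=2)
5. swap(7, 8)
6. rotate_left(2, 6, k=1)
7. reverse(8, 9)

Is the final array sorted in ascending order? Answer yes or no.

After 1 (reverse(3, 5)): [7, 0, 4, 3, 1, 6, 2, 5, 9, 8]
After 2 (reverse(2, 6)): [7, 0, 2, 6, 1, 3, 4, 5, 9, 8]
After 3 (reverse(3, 8)): [7, 0, 2, 9, 5, 4, 3, 1, 6, 8]
After 4 (rotate_left(3, 5, k=2)): [7, 0, 2, 4, 9, 5, 3, 1, 6, 8]
After 5 (swap(7, 8)): [7, 0, 2, 4, 9, 5, 3, 6, 1, 8]
After 6 (rotate_left(2, 6, k=1)): [7, 0, 4, 9, 5, 3, 2, 6, 1, 8]
After 7 (reverse(8, 9)): [7, 0, 4, 9, 5, 3, 2, 6, 8, 1]

Answer: no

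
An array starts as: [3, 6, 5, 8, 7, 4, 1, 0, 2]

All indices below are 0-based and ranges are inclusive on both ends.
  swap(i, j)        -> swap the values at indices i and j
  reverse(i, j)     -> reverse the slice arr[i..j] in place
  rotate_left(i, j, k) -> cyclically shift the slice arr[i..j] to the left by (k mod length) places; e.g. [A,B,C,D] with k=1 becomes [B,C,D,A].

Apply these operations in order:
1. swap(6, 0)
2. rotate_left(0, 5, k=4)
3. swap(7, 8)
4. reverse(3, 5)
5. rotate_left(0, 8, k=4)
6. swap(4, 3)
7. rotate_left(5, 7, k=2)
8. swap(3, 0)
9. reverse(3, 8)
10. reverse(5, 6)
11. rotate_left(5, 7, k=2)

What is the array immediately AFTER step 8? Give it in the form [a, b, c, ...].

After 1 (swap(6, 0)): [1, 6, 5, 8, 7, 4, 3, 0, 2]
After 2 (rotate_left(0, 5, k=4)): [7, 4, 1, 6, 5, 8, 3, 0, 2]
After 3 (swap(7, 8)): [7, 4, 1, 6, 5, 8, 3, 2, 0]
After 4 (reverse(3, 5)): [7, 4, 1, 8, 5, 6, 3, 2, 0]
After 5 (rotate_left(0, 8, k=4)): [5, 6, 3, 2, 0, 7, 4, 1, 8]
After 6 (swap(4, 3)): [5, 6, 3, 0, 2, 7, 4, 1, 8]
After 7 (rotate_left(5, 7, k=2)): [5, 6, 3, 0, 2, 1, 7, 4, 8]
After 8 (swap(3, 0)): [0, 6, 3, 5, 2, 1, 7, 4, 8]

Answer: [0, 6, 3, 5, 2, 1, 7, 4, 8]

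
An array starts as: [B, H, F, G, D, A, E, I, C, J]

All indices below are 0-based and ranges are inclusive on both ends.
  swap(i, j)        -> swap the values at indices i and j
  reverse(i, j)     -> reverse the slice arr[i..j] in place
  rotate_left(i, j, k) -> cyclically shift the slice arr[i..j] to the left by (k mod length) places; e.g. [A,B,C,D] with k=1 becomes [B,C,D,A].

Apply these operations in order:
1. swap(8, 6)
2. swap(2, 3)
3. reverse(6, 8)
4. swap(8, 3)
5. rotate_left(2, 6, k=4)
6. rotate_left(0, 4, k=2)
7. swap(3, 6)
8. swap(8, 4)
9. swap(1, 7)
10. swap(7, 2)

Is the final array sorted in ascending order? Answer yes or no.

Answer: no

Derivation:
After 1 (swap(8, 6)): [B, H, F, G, D, A, C, I, E, J]
After 2 (swap(2, 3)): [B, H, G, F, D, A, C, I, E, J]
After 3 (reverse(6, 8)): [B, H, G, F, D, A, E, I, C, J]
After 4 (swap(8, 3)): [B, H, G, C, D, A, E, I, F, J]
After 5 (rotate_left(2, 6, k=4)): [B, H, E, G, C, D, A, I, F, J]
After 6 (rotate_left(0, 4, k=2)): [E, G, C, B, H, D, A, I, F, J]
After 7 (swap(3, 6)): [E, G, C, A, H, D, B, I, F, J]
After 8 (swap(8, 4)): [E, G, C, A, F, D, B, I, H, J]
After 9 (swap(1, 7)): [E, I, C, A, F, D, B, G, H, J]
After 10 (swap(7, 2)): [E, I, G, A, F, D, B, C, H, J]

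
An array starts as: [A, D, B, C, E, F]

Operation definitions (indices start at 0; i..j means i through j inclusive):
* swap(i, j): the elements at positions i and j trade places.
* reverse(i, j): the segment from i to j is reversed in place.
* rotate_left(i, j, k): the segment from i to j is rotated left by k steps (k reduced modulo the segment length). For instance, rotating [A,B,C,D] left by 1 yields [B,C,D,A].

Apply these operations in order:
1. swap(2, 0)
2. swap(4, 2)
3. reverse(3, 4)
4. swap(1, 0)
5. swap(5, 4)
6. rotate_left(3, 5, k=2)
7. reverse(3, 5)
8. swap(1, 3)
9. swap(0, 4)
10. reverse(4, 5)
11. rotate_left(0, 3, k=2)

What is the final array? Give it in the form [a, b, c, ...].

Answer: [E, B, A, F, C, D]

Derivation:
After 1 (swap(2, 0)): [B, D, A, C, E, F]
After 2 (swap(4, 2)): [B, D, E, C, A, F]
After 3 (reverse(3, 4)): [B, D, E, A, C, F]
After 4 (swap(1, 0)): [D, B, E, A, C, F]
After 5 (swap(5, 4)): [D, B, E, A, F, C]
After 6 (rotate_left(3, 5, k=2)): [D, B, E, C, A, F]
After 7 (reverse(3, 5)): [D, B, E, F, A, C]
After 8 (swap(1, 3)): [D, F, E, B, A, C]
After 9 (swap(0, 4)): [A, F, E, B, D, C]
After 10 (reverse(4, 5)): [A, F, E, B, C, D]
After 11 (rotate_left(0, 3, k=2)): [E, B, A, F, C, D]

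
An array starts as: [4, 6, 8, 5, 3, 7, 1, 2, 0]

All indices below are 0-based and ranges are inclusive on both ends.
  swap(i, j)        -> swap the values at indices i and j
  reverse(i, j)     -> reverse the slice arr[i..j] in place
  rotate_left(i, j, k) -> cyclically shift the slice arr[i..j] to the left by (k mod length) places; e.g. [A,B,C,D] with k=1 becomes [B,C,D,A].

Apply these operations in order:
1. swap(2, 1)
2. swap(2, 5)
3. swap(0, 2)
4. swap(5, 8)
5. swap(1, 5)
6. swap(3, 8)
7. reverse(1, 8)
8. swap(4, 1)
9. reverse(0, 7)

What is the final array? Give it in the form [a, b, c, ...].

After 1 (swap(2, 1)): [4, 8, 6, 5, 3, 7, 1, 2, 0]
After 2 (swap(2, 5)): [4, 8, 7, 5, 3, 6, 1, 2, 0]
After 3 (swap(0, 2)): [7, 8, 4, 5, 3, 6, 1, 2, 0]
After 4 (swap(5, 8)): [7, 8, 4, 5, 3, 0, 1, 2, 6]
After 5 (swap(1, 5)): [7, 0, 4, 5, 3, 8, 1, 2, 6]
After 6 (swap(3, 8)): [7, 0, 4, 6, 3, 8, 1, 2, 5]
After 7 (reverse(1, 8)): [7, 5, 2, 1, 8, 3, 6, 4, 0]
After 8 (swap(4, 1)): [7, 8, 2, 1, 5, 3, 6, 4, 0]
After 9 (reverse(0, 7)): [4, 6, 3, 5, 1, 2, 8, 7, 0]

Answer: [4, 6, 3, 5, 1, 2, 8, 7, 0]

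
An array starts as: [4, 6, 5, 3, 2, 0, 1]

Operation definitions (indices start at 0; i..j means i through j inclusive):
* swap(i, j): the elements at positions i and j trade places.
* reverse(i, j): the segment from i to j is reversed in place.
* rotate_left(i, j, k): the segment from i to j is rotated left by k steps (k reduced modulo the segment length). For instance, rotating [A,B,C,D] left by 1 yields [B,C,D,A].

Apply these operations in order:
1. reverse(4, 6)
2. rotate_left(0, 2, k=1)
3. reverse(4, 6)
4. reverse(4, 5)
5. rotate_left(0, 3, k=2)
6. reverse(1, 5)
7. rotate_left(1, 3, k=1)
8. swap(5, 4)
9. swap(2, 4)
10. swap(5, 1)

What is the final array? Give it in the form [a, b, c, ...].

After 1 (reverse(4, 6)): [4, 6, 5, 3, 1, 0, 2]
After 2 (rotate_left(0, 2, k=1)): [6, 5, 4, 3, 1, 0, 2]
After 3 (reverse(4, 6)): [6, 5, 4, 3, 2, 0, 1]
After 4 (reverse(4, 5)): [6, 5, 4, 3, 0, 2, 1]
After 5 (rotate_left(0, 3, k=2)): [4, 3, 6, 5, 0, 2, 1]
After 6 (reverse(1, 5)): [4, 2, 0, 5, 6, 3, 1]
After 7 (rotate_left(1, 3, k=1)): [4, 0, 5, 2, 6, 3, 1]
After 8 (swap(5, 4)): [4, 0, 5, 2, 3, 6, 1]
After 9 (swap(2, 4)): [4, 0, 3, 2, 5, 6, 1]
After 10 (swap(5, 1)): [4, 6, 3, 2, 5, 0, 1]

Answer: [4, 6, 3, 2, 5, 0, 1]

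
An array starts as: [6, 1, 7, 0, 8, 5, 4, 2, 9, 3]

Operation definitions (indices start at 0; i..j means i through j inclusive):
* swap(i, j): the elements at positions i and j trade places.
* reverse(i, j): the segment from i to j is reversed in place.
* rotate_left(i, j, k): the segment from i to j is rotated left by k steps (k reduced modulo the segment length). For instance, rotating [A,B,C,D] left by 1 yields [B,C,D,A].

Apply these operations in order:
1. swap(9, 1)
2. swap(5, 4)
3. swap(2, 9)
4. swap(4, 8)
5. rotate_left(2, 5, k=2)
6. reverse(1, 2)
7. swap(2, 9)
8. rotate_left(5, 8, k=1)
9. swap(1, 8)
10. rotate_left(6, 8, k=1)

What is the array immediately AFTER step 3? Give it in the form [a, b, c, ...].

Answer: [6, 3, 1, 0, 5, 8, 4, 2, 9, 7]

Derivation:
After 1 (swap(9, 1)): [6, 3, 7, 0, 8, 5, 4, 2, 9, 1]
After 2 (swap(5, 4)): [6, 3, 7, 0, 5, 8, 4, 2, 9, 1]
After 3 (swap(2, 9)): [6, 3, 1, 0, 5, 8, 4, 2, 9, 7]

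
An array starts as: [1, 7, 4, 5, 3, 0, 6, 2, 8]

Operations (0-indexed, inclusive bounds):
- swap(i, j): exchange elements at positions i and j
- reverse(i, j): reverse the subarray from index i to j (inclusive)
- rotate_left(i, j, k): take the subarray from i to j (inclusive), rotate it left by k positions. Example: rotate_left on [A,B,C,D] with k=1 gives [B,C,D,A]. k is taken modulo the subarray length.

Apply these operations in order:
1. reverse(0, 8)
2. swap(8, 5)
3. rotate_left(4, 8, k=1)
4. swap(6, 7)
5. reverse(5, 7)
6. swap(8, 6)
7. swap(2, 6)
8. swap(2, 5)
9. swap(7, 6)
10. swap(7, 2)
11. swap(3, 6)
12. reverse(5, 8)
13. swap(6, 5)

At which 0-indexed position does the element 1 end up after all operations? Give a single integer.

After 1 (reverse(0, 8)): [8, 2, 6, 0, 3, 5, 4, 7, 1]
After 2 (swap(8, 5)): [8, 2, 6, 0, 3, 1, 4, 7, 5]
After 3 (rotate_left(4, 8, k=1)): [8, 2, 6, 0, 1, 4, 7, 5, 3]
After 4 (swap(6, 7)): [8, 2, 6, 0, 1, 4, 5, 7, 3]
After 5 (reverse(5, 7)): [8, 2, 6, 0, 1, 7, 5, 4, 3]
After 6 (swap(8, 6)): [8, 2, 6, 0, 1, 7, 3, 4, 5]
After 7 (swap(2, 6)): [8, 2, 3, 0, 1, 7, 6, 4, 5]
After 8 (swap(2, 5)): [8, 2, 7, 0, 1, 3, 6, 4, 5]
After 9 (swap(7, 6)): [8, 2, 7, 0, 1, 3, 4, 6, 5]
After 10 (swap(7, 2)): [8, 2, 6, 0, 1, 3, 4, 7, 5]
After 11 (swap(3, 6)): [8, 2, 6, 4, 1, 3, 0, 7, 5]
After 12 (reverse(5, 8)): [8, 2, 6, 4, 1, 5, 7, 0, 3]
After 13 (swap(6, 5)): [8, 2, 6, 4, 1, 7, 5, 0, 3]

Answer: 4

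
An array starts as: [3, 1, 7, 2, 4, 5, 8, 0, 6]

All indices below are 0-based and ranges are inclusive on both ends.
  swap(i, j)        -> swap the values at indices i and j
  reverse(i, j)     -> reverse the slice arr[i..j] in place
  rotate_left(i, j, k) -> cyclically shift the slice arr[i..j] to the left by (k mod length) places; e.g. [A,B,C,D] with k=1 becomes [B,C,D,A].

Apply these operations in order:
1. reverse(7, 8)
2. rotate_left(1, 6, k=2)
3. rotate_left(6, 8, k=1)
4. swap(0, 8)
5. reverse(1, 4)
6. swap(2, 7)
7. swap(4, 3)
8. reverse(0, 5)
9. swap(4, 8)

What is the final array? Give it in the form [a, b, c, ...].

Answer: [1, 4, 2, 0, 3, 7, 6, 5, 8]

Derivation:
After 1 (reverse(7, 8)): [3, 1, 7, 2, 4, 5, 8, 6, 0]
After 2 (rotate_left(1, 6, k=2)): [3, 2, 4, 5, 8, 1, 7, 6, 0]
After 3 (rotate_left(6, 8, k=1)): [3, 2, 4, 5, 8, 1, 6, 0, 7]
After 4 (swap(0, 8)): [7, 2, 4, 5, 8, 1, 6, 0, 3]
After 5 (reverse(1, 4)): [7, 8, 5, 4, 2, 1, 6, 0, 3]
After 6 (swap(2, 7)): [7, 8, 0, 4, 2, 1, 6, 5, 3]
After 7 (swap(4, 3)): [7, 8, 0, 2, 4, 1, 6, 5, 3]
After 8 (reverse(0, 5)): [1, 4, 2, 0, 8, 7, 6, 5, 3]
After 9 (swap(4, 8)): [1, 4, 2, 0, 3, 7, 6, 5, 8]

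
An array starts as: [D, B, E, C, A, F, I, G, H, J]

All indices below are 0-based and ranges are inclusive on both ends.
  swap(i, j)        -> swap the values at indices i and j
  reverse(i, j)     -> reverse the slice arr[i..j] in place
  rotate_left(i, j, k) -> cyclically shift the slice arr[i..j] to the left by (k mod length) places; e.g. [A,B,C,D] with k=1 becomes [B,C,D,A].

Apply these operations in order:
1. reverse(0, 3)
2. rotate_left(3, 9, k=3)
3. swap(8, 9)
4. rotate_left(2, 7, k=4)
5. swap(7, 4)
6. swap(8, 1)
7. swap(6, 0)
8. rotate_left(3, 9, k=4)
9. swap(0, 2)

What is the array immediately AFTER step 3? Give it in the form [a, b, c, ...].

Answer: [C, E, B, I, G, H, J, D, F, A]

Derivation:
After 1 (reverse(0, 3)): [C, E, B, D, A, F, I, G, H, J]
After 2 (rotate_left(3, 9, k=3)): [C, E, B, I, G, H, J, D, A, F]
After 3 (swap(8, 9)): [C, E, B, I, G, H, J, D, F, A]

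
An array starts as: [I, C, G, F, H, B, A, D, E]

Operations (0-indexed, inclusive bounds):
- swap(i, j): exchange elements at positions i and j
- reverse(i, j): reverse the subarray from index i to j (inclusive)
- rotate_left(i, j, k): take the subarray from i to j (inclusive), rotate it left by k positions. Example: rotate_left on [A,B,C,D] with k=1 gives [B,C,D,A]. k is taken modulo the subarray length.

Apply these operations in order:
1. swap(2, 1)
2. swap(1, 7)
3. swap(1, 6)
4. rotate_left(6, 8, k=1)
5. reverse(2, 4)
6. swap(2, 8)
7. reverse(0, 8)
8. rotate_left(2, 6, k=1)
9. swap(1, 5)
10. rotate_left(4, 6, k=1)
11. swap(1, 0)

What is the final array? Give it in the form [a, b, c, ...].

Answer: [D, H, B, C, E, G, F, A, I]

Derivation:
After 1 (swap(2, 1)): [I, G, C, F, H, B, A, D, E]
After 2 (swap(1, 7)): [I, D, C, F, H, B, A, G, E]
After 3 (swap(1, 6)): [I, A, C, F, H, B, D, G, E]
After 4 (rotate_left(6, 8, k=1)): [I, A, C, F, H, B, G, E, D]
After 5 (reverse(2, 4)): [I, A, H, F, C, B, G, E, D]
After 6 (swap(2, 8)): [I, A, D, F, C, B, G, E, H]
After 7 (reverse(0, 8)): [H, E, G, B, C, F, D, A, I]
After 8 (rotate_left(2, 6, k=1)): [H, E, B, C, F, D, G, A, I]
After 9 (swap(1, 5)): [H, D, B, C, F, E, G, A, I]
After 10 (rotate_left(4, 6, k=1)): [H, D, B, C, E, G, F, A, I]
After 11 (swap(1, 0)): [D, H, B, C, E, G, F, A, I]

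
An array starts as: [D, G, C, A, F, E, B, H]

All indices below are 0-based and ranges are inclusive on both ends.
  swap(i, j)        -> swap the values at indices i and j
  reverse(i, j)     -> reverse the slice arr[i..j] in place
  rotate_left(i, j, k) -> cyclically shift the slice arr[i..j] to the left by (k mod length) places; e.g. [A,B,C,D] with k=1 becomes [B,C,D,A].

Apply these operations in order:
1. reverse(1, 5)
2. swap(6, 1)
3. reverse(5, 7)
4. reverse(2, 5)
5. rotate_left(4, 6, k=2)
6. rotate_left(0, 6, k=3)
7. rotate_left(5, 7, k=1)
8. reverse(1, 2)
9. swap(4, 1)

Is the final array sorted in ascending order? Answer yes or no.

Answer: no

Derivation:
After 1 (reverse(1, 5)): [D, E, F, A, C, G, B, H]
After 2 (swap(6, 1)): [D, B, F, A, C, G, E, H]
After 3 (reverse(5, 7)): [D, B, F, A, C, H, E, G]
After 4 (reverse(2, 5)): [D, B, H, C, A, F, E, G]
After 5 (rotate_left(4, 6, k=2)): [D, B, H, C, E, A, F, G]
After 6 (rotate_left(0, 6, k=3)): [C, E, A, F, D, B, H, G]
After 7 (rotate_left(5, 7, k=1)): [C, E, A, F, D, H, G, B]
After 8 (reverse(1, 2)): [C, A, E, F, D, H, G, B]
After 9 (swap(4, 1)): [C, D, E, F, A, H, G, B]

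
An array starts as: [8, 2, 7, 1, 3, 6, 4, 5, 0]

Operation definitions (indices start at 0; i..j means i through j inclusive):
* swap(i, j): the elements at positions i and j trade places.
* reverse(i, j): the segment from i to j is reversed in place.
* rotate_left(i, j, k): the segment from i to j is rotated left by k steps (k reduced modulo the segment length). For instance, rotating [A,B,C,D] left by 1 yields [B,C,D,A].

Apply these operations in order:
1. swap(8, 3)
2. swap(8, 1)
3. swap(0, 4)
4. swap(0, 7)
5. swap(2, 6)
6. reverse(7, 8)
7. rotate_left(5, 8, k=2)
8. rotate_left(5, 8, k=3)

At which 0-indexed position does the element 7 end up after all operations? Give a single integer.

Answer: 5

Derivation:
After 1 (swap(8, 3)): [8, 2, 7, 0, 3, 6, 4, 5, 1]
After 2 (swap(8, 1)): [8, 1, 7, 0, 3, 6, 4, 5, 2]
After 3 (swap(0, 4)): [3, 1, 7, 0, 8, 6, 4, 5, 2]
After 4 (swap(0, 7)): [5, 1, 7, 0, 8, 6, 4, 3, 2]
After 5 (swap(2, 6)): [5, 1, 4, 0, 8, 6, 7, 3, 2]
After 6 (reverse(7, 8)): [5, 1, 4, 0, 8, 6, 7, 2, 3]
After 7 (rotate_left(5, 8, k=2)): [5, 1, 4, 0, 8, 2, 3, 6, 7]
After 8 (rotate_left(5, 8, k=3)): [5, 1, 4, 0, 8, 7, 2, 3, 6]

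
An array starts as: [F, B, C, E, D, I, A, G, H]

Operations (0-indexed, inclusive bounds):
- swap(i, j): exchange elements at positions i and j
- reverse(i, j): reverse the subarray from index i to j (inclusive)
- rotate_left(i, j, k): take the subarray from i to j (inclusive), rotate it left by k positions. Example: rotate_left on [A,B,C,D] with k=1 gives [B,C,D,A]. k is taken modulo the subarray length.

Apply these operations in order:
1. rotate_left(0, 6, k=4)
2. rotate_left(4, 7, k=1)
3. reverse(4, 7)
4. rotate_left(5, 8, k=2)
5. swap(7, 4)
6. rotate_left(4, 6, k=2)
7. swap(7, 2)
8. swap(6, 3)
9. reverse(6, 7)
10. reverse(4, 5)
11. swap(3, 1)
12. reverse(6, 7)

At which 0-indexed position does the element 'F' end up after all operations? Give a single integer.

After 1 (rotate_left(0, 6, k=4)): [D, I, A, F, B, C, E, G, H]
After 2 (rotate_left(4, 7, k=1)): [D, I, A, F, C, E, G, B, H]
After 3 (reverse(4, 7)): [D, I, A, F, B, G, E, C, H]
After 4 (rotate_left(5, 8, k=2)): [D, I, A, F, B, C, H, G, E]
After 5 (swap(7, 4)): [D, I, A, F, G, C, H, B, E]
After 6 (rotate_left(4, 6, k=2)): [D, I, A, F, H, G, C, B, E]
After 7 (swap(7, 2)): [D, I, B, F, H, G, C, A, E]
After 8 (swap(6, 3)): [D, I, B, C, H, G, F, A, E]
After 9 (reverse(6, 7)): [D, I, B, C, H, G, A, F, E]
After 10 (reverse(4, 5)): [D, I, B, C, G, H, A, F, E]
After 11 (swap(3, 1)): [D, C, B, I, G, H, A, F, E]
After 12 (reverse(6, 7)): [D, C, B, I, G, H, F, A, E]

Answer: 6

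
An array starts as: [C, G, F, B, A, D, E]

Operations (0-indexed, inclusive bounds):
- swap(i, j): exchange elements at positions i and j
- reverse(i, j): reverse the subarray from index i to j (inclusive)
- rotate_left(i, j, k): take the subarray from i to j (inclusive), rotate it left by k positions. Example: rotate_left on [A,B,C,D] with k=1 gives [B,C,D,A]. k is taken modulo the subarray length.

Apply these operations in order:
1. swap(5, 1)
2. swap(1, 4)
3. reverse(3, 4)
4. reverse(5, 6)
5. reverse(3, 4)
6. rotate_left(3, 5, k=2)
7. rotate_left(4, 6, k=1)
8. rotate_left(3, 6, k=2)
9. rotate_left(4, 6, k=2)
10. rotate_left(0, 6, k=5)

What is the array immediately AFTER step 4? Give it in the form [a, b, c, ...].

After 1 (swap(5, 1)): [C, D, F, B, A, G, E]
After 2 (swap(1, 4)): [C, A, F, B, D, G, E]
After 3 (reverse(3, 4)): [C, A, F, D, B, G, E]
After 4 (reverse(5, 6)): [C, A, F, D, B, E, G]

Answer: [C, A, F, D, B, E, G]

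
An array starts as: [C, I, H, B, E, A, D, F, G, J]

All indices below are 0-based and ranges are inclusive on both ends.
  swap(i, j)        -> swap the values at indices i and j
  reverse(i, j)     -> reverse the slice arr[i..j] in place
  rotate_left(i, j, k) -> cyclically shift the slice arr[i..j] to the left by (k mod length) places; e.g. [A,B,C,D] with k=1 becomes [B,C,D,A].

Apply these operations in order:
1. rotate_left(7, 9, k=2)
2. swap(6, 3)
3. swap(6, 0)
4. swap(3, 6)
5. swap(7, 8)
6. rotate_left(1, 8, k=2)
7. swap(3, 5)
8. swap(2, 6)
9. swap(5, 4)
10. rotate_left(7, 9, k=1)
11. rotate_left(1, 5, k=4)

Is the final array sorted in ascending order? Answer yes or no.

Answer: no

Derivation:
After 1 (rotate_left(7, 9, k=2)): [C, I, H, B, E, A, D, J, F, G]
After 2 (swap(6, 3)): [C, I, H, D, E, A, B, J, F, G]
After 3 (swap(6, 0)): [B, I, H, D, E, A, C, J, F, G]
After 4 (swap(3, 6)): [B, I, H, C, E, A, D, J, F, G]
After 5 (swap(7, 8)): [B, I, H, C, E, A, D, F, J, G]
After 6 (rotate_left(1, 8, k=2)): [B, C, E, A, D, F, J, I, H, G]
After 7 (swap(3, 5)): [B, C, E, F, D, A, J, I, H, G]
After 8 (swap(2, 6)): [B, C, J, F, D, A, E, I, H, G]
After 9 (swap(5, 4)): [B, C, J, F, A, D, E, I, H, G]
After 10 (rotate_left(7, 9, k=1)): [B, C, J, F, A, D, E, H, G, I]
After 11 (rotate_left(1, 5, k=4)): [B, D, C, J, F, A, E, H, G, I]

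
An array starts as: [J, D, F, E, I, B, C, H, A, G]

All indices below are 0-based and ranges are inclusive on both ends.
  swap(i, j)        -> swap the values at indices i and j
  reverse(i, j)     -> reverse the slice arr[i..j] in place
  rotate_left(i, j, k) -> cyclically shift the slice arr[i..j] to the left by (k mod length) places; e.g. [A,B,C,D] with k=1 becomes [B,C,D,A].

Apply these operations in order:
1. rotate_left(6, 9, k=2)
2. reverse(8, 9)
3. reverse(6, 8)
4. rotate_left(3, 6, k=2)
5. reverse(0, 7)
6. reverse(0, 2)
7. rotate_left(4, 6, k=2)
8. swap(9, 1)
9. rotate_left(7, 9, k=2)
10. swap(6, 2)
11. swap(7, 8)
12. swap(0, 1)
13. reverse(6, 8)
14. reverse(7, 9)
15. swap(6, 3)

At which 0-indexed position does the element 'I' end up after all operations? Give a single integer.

After 1 (rotate_left(6, 9, k=2)): [J, D, F, E, I, B, A, G, C, H]
After 2 (reverse(8, 9)): [J, D, F, E, I, B, A, G, H, C]
After 3 (reverse(6, 8)): [J, D, F, E, I, B, H, G, A, C]
After 4 (rotate_left(3, 6, k=2)): [J, D, F, B, H, E, I, G, A, C]
After 5 (reverse(0, 7)): [G, I, E, H, B, F, D, J, A, C]
After 6 (reverse(0, 2)): [E, I, G, H, B, F, D, J, A, C]
After 7 (rotate_left(4, 6, k=2)): [E, I, G, H, D, B, F, J, A, C]
After 8 (swap(9, 1)): [E, C, G, H, D, B, F, J, A, I]
After 9 (rotate_left(7, 9, k=2)): [E, C, G, H, D, B, F, I, J, A]
After 10 (swap(6, 2)): [E, C, F, H, D, B, G, I, J, A]
After 11 (swap(7, 8)): [E, C, F, H, D, B, G, J, I, A]
After 12 (swap(0, 1)): [C, E, F, H, D, B, G, J, I, A]
After 13 (reverse(6, 8)): [C, E, F, H, D, B, I, J, G, A]
After 14 (reverse(7, 9)): [C, E, F, H, D, B, I, A, G, J]
After 15 (swap(6, 3)): [C, E, F, I, D, B, H, A, G, J]

Answer: 3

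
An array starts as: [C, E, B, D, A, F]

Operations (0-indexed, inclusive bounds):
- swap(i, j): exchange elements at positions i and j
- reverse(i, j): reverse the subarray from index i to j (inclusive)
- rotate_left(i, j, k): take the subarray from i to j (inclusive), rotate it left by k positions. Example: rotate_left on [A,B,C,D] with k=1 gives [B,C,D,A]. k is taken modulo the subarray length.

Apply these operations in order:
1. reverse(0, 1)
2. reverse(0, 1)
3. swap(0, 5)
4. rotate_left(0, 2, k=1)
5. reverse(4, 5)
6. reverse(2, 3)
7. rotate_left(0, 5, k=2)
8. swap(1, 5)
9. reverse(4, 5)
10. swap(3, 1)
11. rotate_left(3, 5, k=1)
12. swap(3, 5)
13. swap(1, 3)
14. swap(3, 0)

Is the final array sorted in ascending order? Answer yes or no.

After 1 (reverse(0, 1)): [E, C, B, D, A, F]
After 2 (reverse(0, 1)): [C, E, B, D, A, F]
After 3 (swap(0, 5)): [F, E, B, D, A, C]
After 4 (rotate_left(0, 2, k=1)): [E, B, F, D, A, C]
After 5 (reverse(4, 5)): [E, B, F, D, C, A]
After 6 (reverse(2, 3)): [E, B, D, F, C, A]
After 7 (rotate_left(0, 5, k=2)): [D, F, C, A, E, B]
After 8 (swap(1, 5)): [D, B, C, A, E, F]
After 9 (reverse(4, 5)): [D, B, C, A, F, E]
After 10 (swap(3, 1)): [D, A, C, B, F, E]
After 11 (rotate_left(3, 5, k=1)): [D, A, C, F, E, B]
After 12 (swap(3, 5)): [D, A, C, B, E, F]
After 13 (swap(1, 3)): [D, B, C, A, E, F]
After 14 (swap(3, 0)): [A, B, C, D, E, F]

Answer: yes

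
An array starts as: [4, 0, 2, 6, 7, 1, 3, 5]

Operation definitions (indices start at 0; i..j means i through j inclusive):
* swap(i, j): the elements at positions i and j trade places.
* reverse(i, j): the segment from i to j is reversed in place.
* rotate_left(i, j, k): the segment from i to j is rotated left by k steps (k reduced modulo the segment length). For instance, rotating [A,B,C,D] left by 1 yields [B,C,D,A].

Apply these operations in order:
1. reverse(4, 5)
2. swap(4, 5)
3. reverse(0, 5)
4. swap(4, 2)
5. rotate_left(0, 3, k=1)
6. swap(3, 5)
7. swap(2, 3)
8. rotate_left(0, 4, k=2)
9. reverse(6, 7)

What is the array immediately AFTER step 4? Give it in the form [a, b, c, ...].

Answer: [1, 7, 0, 2, 6, 4, 3, 5]

Derivation:
After 1 (reverse(4, 5)): [4, 0, 2, 6, 1, 7, 3, 5]
After 2 (swap(4, 5)): [4, 0, 2, 6, 7, 1, 3, 5]
After 3 (reverse(0, 5)): [1, 7, 6, 2, 0, 4, 3, 5]
After 4 (swap(4, 2)): [1, 7, 0, 2, 6, 4, 3, 5]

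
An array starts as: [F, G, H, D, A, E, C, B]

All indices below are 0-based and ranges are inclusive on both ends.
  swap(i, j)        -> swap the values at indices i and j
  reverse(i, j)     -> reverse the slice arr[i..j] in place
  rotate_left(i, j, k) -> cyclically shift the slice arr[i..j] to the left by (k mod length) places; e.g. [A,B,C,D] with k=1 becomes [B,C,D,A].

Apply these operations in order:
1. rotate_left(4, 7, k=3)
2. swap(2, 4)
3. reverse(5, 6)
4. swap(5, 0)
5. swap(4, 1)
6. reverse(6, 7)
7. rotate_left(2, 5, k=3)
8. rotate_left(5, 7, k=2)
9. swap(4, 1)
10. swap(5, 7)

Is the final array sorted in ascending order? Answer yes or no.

After 1 (rotate_left(4, 7, k=3)): [F, G, H, D, B, A, E, C]
After 2 (swap(2, 4)): [F, G, B, D, H, A, E, C]
After 3 (reverse(5, 6)): [F, G, B, D, H, E, A, C]
After 4 (swap(5, 0)): [E, G, B, D, H, F, A, C]
After 5 (swap(4, 1)): [E, H, B, D, G, F, A, C]
After 6 (reverse(6, 7)): [E, H, B, D, G, F, C, A]
After 7 (rotate_left(2, 5, k=3)): [E, H, F, B, D, G, C, A]
After 8 (rotate_left(5, 7, k=2)): [E, H, F, B, D, A, G, C]
After 9 (swap(4, 1)): [E, D, F, B, H, A, G, C]
After 10 (swap(5, 7)): [E, D, F, B, H, C, G, A]

Answer: no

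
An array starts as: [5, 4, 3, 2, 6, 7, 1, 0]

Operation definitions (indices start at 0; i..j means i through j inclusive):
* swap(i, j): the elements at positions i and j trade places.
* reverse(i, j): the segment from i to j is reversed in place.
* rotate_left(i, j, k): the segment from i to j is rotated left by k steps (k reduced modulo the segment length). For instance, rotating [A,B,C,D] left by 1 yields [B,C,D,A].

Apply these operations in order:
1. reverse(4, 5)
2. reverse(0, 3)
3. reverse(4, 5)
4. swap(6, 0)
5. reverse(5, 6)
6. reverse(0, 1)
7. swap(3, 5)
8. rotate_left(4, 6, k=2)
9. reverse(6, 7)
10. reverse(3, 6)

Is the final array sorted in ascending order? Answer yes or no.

Answer: no

Derivation:
After 1 (reverse(4, 5)): [5, 4, 3, 2, 7, 6, 1, 0]
After 2 (reverse(0, 3)): [2, 3, 4, 5, 7, 6, 1, 0]
After 3 (reverse(4, 5)): [2, 3, 4, 5, 6, 7, 1, 0]
After 4 (swap(6, 0)): [1, 3, 4, 5, 6, 7, 2, 0]
After 5 (reverse(5, 6)): [1, 3, 4, 5, 6, 2, 7, 0]
After 6 (reverse(0, 1)): [3, 1, 4, 5, 6, 2, 7, 0]
After 7 (swap(3, 5)): [3, 1, 4, 2, 6, 5, 7, 0]
After 8 (rotate_left(4, 6, k=2)): [3, 1, 4, 2, 7, 6, 5, 0]
After 9 (reverse(6, 7)): [3, 1, 4, 2, 7, 6, 0, 5]
After 10 (reverse(3, 6)): [3, 1, 4, 0, 6, 7, 2, 5]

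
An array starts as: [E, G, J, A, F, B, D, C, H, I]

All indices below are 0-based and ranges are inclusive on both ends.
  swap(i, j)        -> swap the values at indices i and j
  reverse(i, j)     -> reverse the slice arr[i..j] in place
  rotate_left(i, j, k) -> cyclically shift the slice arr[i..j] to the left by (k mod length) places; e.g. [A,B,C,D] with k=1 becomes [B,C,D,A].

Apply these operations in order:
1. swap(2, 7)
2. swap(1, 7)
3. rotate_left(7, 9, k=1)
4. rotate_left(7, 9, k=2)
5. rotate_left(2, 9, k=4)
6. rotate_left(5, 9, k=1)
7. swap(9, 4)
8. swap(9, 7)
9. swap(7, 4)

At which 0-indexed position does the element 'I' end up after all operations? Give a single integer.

After 1 (swap(2, 7)): [E, G, C, A, F, B, D, J, H, I]
After 2 (swap(1, 7)): [E, J, C, A, F, B, D, G, H, I]
After 3 (rotate_left(7, 9, k=1)): [E, J, C, A, F, B, D, H, I, G]
After 4 (rotate_left(7, 9, k=2)): [E, J, C, A, F, B, D, G, H, I]
After 5 (rotate_left(2, 9, k=4)): [E, J, D, G, H, I, C, A, F, B]
After 6 (rotate_left(5, 9, k=1)): [E, J, D, G, H, C, A, F, B, I]
After 7 (swap(9, 4)): [E, J, D, G, I, C, A, F, B, H]
After 8 (swap(9, 7)): [E, J, D, G, I, C, A, H, B, F]
After 9 (swap(7, 4)): [E, J, D, G, H, C, A, I, B, F]

Answer: 7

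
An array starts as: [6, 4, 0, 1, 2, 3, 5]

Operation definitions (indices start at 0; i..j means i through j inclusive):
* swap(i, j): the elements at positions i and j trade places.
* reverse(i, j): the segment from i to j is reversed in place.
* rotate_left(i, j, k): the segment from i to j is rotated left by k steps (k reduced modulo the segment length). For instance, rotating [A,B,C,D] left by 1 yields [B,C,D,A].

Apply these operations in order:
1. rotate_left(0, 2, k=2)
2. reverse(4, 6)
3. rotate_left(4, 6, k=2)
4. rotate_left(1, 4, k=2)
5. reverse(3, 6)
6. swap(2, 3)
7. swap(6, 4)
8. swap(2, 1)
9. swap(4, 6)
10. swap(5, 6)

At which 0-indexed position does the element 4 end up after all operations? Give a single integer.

After 1 (rotate_left(0, 2, k=2)): [0, 6, 4, 1, 2, 3, 5]
After 2 (reverse(4, 6)): [0, 6, 4, 1, 5, 3, 2]
After 3 (rotate_left(4, 6, k=2)): [0, 6, 4, 1, 2, 5, 3]
After 4 (rotate_left(1, 4, k=2)): [0, 1, 2, 6, 4, 5, 3]
After 5 (reverse(3, 6)): [0, 1, 2, 3, 5, 4, 6]
After 6 (swap(2, 3)): [0, 1, 3, 2, 5, 4, 6]
After 7 (swap(6, 4)): [0, 1, 3, 2, 6, 4, 5]
After 8 (swap(2, 1)): [0, 3, 1, 2, 6, 4, 5]
After 9 (swap(4, 6)): [0, 3, 1, 2, 5, 4, 6]
After 10 (swap(5, 6)): [0, 3, 1, 2, 5, 6, 4]

Answer: 6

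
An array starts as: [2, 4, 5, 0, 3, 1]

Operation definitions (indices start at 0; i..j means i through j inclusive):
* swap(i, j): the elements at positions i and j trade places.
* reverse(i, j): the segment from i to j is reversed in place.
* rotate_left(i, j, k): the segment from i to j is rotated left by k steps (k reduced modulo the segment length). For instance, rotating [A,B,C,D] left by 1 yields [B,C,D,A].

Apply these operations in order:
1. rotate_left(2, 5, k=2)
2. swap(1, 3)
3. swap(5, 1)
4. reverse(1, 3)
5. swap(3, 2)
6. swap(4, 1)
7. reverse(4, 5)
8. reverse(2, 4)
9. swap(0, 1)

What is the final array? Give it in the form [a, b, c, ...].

Answer: [5, 2, 1, 3, 0, 4]

Derivation:
After 1 (rotate_left(2, 5, k=2)): [2, 4, 3, 1, 5, 0]
After 2 (swap(1, 3)): [2, 1, 3, 4, 5, 0]
After 3 (swap(5, 1)): [2, 0, 3, 4, 5, 1]
After 4 (reverse(1, 3)): [2, 4, 3, 0, 5, 1]
After 5 (swap(3, 2)): [2, 4, 0, 3, 5, 1]
After 6 (swap(4, 1)): [2, 5, 0, 3, 4, 1]
After 7 (reverse(4, 5)): [2, 5, 0, 3, 1, 4]
After 8 (reverse(2, 4)): [2, 5, 1, 3, 0, 4]
After 9 (swap(0, 1)): [5, 2, 1, 3, 0, 4]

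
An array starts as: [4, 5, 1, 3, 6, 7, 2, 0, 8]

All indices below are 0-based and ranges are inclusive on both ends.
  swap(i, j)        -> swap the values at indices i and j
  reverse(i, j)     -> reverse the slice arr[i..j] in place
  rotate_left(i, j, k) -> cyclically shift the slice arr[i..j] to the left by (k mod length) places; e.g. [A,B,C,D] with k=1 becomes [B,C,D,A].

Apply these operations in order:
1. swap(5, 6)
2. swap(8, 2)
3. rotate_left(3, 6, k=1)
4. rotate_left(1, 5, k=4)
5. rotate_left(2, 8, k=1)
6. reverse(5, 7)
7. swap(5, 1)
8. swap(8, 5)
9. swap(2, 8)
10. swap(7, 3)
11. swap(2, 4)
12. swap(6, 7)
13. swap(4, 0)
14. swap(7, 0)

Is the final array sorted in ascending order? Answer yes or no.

After 1 (swap(5, 6)): [4, 5, 1, 3, 6, 2, 7, 0, 8]
After 2 (swap(8, 2)): [4, 5, 8, 3, 6, 2, 7, 0, 1]
After 3 (rotate_left(3, 6, k=1)): [4, 5, 8, 6, 2, 7, 3, 0, 1]
After 4 (rotate_left(1, 5, k=4)): [4, 7, 5, 8, 6, 2, 3, 0, 1]
After 5 (rotate_left(2, 8, k=1)): [4, 7, 8, 6, 2, 3, 0, 1, 5]
After 6 (reverse(5, 7)): [4, 7, 8, 6, 2, 1, 0, 3, 5]
After 7 (swap(5, 1)): [4, 1, 8, 6, 2, 7, 0, 3, 5]
After 8 (swap(8, 5)): [4, 1, 8, 6, 2, 5, 0, 3, 7]
After 9 (swap(2, 8)): [4, 1, 7, 6, 2, 5, 0, 3, 8]
After 10 (swap(7, 3)): [4, 1, 7, 3, 2, 5, 0, 6, 8]
After 11 (swap(2, 4)): [4, 1, 2, 3, 7, 5, 0, 6, 8]
After 12 (swap(6, 7)): [4, 1, 2, 3, 7, 5, 6, 0, 8]
After 13 (swap(4, 0)): [7, 1, 2, 3, 4, 5, 6, 0, 8]
After 14 (swap(7, 0)): [0, 1, 2, 3, 4, 5, 6, 7, 8]

Answer: yes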